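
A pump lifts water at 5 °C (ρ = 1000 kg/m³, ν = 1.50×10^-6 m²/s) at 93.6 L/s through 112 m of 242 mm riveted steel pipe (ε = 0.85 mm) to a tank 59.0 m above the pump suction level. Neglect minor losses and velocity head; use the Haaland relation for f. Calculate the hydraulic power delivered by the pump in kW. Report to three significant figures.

P_hyd ≈ 56.7 kW

V = 4Q/(πD²) = 2.035 m/s; Re = 3.28×10^5; ε/D = 0.00351; f = 0.02775
h_f = f(L/D)V²/2g = 2.711 m
Total head H = z + h_f = 59.0 + 2.711 = 61.71 m
P_hyd = ρgQH = 1000·9.81·0.0936·61.71 = 56.66 kW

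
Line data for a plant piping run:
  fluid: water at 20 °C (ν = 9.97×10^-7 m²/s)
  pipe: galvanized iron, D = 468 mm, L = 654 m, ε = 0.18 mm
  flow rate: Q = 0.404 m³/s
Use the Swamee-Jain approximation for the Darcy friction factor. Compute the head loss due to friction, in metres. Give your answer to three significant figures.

h_f ≈ 6.45 m

V = 4Q/(πD²) = 4·0.404/(π·0.468²) = 2.349 m/s
Re = VD/ν = 2.349·0.468/9.97×10^-7 = 1.10×10^6 → turbulent
ε/D = 0.18/468 = 3.85×10^-4
Swamee-Jain: f = 0.01641
h_f = f(L/D)V²/(2g) = 0.01641·(654/0.468)·2.349²/(2·9.81) = 6.446 m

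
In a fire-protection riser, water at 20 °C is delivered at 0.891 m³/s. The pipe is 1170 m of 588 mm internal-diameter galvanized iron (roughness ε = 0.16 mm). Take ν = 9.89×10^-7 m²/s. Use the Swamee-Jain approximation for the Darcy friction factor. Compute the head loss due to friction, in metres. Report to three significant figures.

h_f ≈ 16.5 m

V = 4Q/(πD²) = 4·0.891/(π·0.588²) = 3.281 m/s
Re = VD/ν = 3.281·0.588/9.89×10^-7 = 1.95×10^6 → turbulent
ε/D = 0.16/588 = 2.72×10^-4
Swamee-Jain: f = 0.01513
h_f = f(L/D)V²/(2g) = 0.01513·(1170/0.588)·3.281²/(2·9.81) = 16.52 m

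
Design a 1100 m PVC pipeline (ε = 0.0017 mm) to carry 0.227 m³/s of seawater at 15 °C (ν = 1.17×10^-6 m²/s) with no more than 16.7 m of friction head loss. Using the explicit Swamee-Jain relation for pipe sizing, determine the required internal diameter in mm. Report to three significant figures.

D ≈ 325 mm

Swamee-Jain (Type III): D = 0.66·[ε^1.25·(LQ²/(gh_f))^4.75 + ν·Q^9.4·(L/(gh_f))^5.2]^0.04
LQ²/(gh_f) = 0.3460; L/(gh_f) = 6.714
Term 1 = ε^1.25·(…)^4.75 = 3.97×10^-10; Term 2 = ν·Q^9.4·(…)^5.2 = 2.07×10^-8
D = 0.66·(3.97×10^-10 + 2.07×10^-8)^0.04 = 0.3255 m = 325 mm
Check: V = 2.73 m/s, Re = 7.59×10^5, f = 0.01228, h_f = 15.7 m ≈ 16.7 m ✓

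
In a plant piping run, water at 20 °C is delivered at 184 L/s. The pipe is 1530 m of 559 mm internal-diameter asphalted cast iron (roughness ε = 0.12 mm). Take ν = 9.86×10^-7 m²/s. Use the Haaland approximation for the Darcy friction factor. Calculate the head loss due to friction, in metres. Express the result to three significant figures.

V = 4Q/(πD²) = 4·0.184/(π·0.559²) = 0.7497 m/s
Re = VD/ν = 0.7497·0.559/9.86×10^-7 = 4.25×10^5 → turbulent
ε/D = 0.12/559 = 2.15×10^-4
Haaland: f = 0.01564
h_f = f(L/D)V²/(2g) = 0.01564·(1530/0.559)·0.7497²/(2·9.81) = 1.226 m

h_f ≈ 1.23 m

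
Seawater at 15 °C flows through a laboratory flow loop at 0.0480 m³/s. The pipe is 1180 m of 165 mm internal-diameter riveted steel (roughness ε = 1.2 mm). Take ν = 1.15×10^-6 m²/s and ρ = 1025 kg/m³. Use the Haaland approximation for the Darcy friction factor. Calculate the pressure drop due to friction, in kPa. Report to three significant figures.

Δp ≈ 636 kPa

V = 4Q/(πD²) = 4·0.0480/(π·0.165²) = 2.245 m/s
Re = VD/ν = 2.245·0.165/1.15×10^-6 = 3.22×10^5 → turbulent
ε/D = 1.2/165 = 0.00727
Haaland: f = 0.03441
h_f = f(L/D)V²/(2g) = 0.03441·(1180/0.165)·2.245²/(2·9.81) = 63.20 m
Δp = ρg·h_f = 1025·9.81·63.20 = 635.5 kPa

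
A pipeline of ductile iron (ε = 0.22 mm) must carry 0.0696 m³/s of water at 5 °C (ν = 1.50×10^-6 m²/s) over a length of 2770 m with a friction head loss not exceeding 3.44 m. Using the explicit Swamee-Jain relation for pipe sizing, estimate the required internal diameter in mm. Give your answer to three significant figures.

Swamee-Jain (Type III): D = 0.66·[ε^1.25·(LQ²/(gh_f))^4.75 + ν·Q^9.4·(L/(gh_f))^5.2]^0.04
LQ²/(gh_f) = 0.3976; L/(gh_f) = 82.08
Term 1 = ε^1.25·(…)^4.75 = 3.35×10^-7; Term 2 = ν·Q^9.4·(…)^5.2 = 1.78×10^-7
D = 0.66·(3.35×10^-7 + 1.78×10^-7)^0.04 = 0.3698 m = 370 mm
Check: V = 0.648 m/s, Re = 1.60×10^5, f = 0.01980, h_f = 3.17 m ≈ 3.44 m ✓

D ≈ 370 mm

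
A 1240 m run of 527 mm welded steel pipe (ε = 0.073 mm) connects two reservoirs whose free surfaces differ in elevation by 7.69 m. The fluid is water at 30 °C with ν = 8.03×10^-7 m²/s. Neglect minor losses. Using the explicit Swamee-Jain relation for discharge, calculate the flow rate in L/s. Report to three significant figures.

Q ≈ 473 L/s

Swamee-Jain (Type II): Q = -0.965·√(gD⁵h_f/L)·ln[ε/(3.7D) + √(3.17ν²L/(gD³h_f))]
√(gD⁵h_f/L) = √(9.81·0.527⁵·7.69/1240) = 0.04973
ε/(3.7D) = 3.74×10^-5; √(3.17ν²L/(gD³h_f)) = 1.52×10^-5
Q = -0.965·0.04973·ln(5.259×10^-5) = 0.4728 m³/s
Check: V = 2.17 m/s, Re = 1.42×10^6, f = 0.01373, h_f = 7.74 m ≈ 7.69 m ✓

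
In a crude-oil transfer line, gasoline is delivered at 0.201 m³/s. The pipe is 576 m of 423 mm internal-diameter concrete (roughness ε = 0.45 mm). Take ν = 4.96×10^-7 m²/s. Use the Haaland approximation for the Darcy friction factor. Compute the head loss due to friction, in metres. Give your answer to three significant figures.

h_f ≈ 2.87 m

V = 4Q/(πD²) = 4·0.201/(π·0.423²) = 1.430 m/s
Re = VD/ν = 1.430·0.423/4.96×10^-7 = 1.22×10^6 → turbulent
ε/D = 0.45/423 = 0.00106
Haaland: f = 0.02018
h_f = f(L/D)V²/(2g) = 0.02018·(576/0.423)·1.430²/(2·9.81) = 2.866 m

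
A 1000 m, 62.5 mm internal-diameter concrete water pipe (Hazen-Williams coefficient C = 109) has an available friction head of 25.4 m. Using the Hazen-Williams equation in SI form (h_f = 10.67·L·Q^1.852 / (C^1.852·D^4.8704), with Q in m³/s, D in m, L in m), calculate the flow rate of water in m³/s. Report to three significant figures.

Q ≈ 0.00285 m³/s

Rearranging: Q = [h_f·C^1.852·D^4.8704 / (10.67·L)]^(1/1.852)
Q = [25.4·109^1.852·0.0625^4.8704 / (10.67·1000)]^0.540 = 0.002847 m³/s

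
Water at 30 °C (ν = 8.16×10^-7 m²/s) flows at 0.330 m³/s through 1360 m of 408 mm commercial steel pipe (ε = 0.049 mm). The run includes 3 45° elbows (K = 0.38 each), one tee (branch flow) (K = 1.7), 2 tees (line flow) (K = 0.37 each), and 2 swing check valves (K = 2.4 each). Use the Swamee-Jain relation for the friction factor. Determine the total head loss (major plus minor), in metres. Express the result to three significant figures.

V = 4Q/(πD²) = 2.524 m/s; V²/2g = 0.3247 m
Re = 1.26×10^6, ε/D = 1.20×10^-4 → f = 0.01357 (Swamee-Jain)
Major: h_f = f(L/D)·V²/2g = 0.01357·3333·0.3247 = 14.69 m
Minor: ΣK = 8.38; h_m = ΣK·V²/2g = 2.721 m
Total H_L = 14.69 + 2.721 = 17.41 m

H_L ≈ 17.4 m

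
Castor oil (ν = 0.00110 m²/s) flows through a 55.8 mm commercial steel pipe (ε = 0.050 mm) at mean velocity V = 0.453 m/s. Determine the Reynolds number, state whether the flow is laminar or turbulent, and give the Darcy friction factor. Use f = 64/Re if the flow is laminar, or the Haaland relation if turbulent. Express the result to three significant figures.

Re ≈ 23.0; laminar; f = 64/Re ≈ 2.79

Re = VD/ν = 0.4530·0.0558/0.00110 = 23.0
Re < 2300 → laminar → f = 64/Re = 2.785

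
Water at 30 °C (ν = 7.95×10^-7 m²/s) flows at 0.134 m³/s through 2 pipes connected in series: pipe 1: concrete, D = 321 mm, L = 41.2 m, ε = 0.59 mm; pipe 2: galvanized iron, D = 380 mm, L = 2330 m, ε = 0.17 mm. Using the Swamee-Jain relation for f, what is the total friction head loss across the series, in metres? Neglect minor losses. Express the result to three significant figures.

H ≈ 7.98 m

Pipe 1: V = 1.656 m/s, Re = 6.69×10^5, ε/D = 0.00184, f = 0.02329, h_1 = f(L/D)V²/2g = 0.4178 m
Pipe 2: V = 1.182 m/s, Re = 5.65×10^5, ε/D = 4.47×10^-4, f = 0.01733, h_2 = f(L/D)V²/2g = 7.560 m
Series → Q common, losses add: H = Σh = 7.978 m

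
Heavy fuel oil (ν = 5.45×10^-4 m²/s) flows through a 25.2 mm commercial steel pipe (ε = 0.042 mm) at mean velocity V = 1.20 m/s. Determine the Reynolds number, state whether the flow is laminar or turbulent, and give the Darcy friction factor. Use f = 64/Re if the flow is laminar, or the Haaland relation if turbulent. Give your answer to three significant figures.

Re ≈ 55.5; laminar; f = 64/Re ≈ 1.15

Re = VD/ν = 1.200·0.0252/5.45×10^-4 = 55.5
Re < 2300 → laminar → f = 64/Re = 1.153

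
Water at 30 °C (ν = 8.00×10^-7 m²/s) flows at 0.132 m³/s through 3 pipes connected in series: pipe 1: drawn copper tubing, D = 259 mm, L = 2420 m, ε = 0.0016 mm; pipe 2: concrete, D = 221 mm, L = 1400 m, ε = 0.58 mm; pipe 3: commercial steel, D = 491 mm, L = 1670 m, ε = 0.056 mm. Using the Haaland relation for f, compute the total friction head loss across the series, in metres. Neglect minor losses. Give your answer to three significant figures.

Pipe 1: V = 2.505 m/s, Re = 8.11×10^5, ε/D = 6.18×10^-6, f = 0.01210, h_1 = f(L/D)V²/2g = 36.17 m
Pipe 2: V = 3.441 m/s, Re = 9.51×10^5, ε/D = 0.00262, f = 0.02540, h_2 = f(L/D)V²/2g = 97.11 m
Pipe 3: V = 0.6971 m/s, Re = 4.28×10^5, ε/D = 1.14×10^-4, f = 0.01468, h_3 = f(L/D)V²/2g = 1.237 m
Series → Q common, losses add: H = Σh = 134.5 m

H ≈ 135 m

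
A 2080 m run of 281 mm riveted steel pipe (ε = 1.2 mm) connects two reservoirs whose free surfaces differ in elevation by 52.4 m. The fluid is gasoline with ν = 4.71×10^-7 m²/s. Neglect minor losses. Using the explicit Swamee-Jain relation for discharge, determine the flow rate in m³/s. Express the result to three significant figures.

Q ≈ 0.136 m³/s

Swamee-Jain (Type II): Q = -0.965·√(gD⁵h_f/L)·ln[ε/(3.7D) + √(3.17ν²L/(gD³h_f))]
√(gD⁵h_f/L) = √(9.81·0.281⁵·52.4/2080) = 0.02081
ε/(3.7D) = 0.00115; √(3.17ν²L/(gD³h_f)) = 1.13×10^-5
Q = -0.965·0.02081·ln(0.001166) = 0.1356 m³/s
Check: V = 2.19 m/s, Re = 1.30×10^6, f = 0.02910, h_f = 52.5 m ≈ 52.4 m ✓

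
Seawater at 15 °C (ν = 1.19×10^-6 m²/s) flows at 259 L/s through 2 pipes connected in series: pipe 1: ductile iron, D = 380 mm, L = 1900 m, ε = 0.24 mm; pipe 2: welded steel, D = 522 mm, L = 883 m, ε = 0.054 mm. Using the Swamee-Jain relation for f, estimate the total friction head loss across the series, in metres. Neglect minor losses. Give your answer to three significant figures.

Pipe 1: V = 2.284 m/s, Re = 7.29×10^5, ε/D = 6.32×10^-4, f = 0.01829, h_1 = f(L/D)V²/2g = 24.31 m
Pipe 2: V = 1.210 m/s, Re = 5.31×10^5, ε/D = 1.03×10^-4, f = 0.01441, h_2 = f(L/D)V²/2g = 1.820 m
Series → Q common, losses add: H = Σh = 26.13 m

H ≈ 26.1 m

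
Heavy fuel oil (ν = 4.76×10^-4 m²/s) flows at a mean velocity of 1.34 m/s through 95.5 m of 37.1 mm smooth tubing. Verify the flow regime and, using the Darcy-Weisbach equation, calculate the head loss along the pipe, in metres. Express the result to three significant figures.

h_f ≈ 144 m

Re = VD/ν = 1.34·0.03710/4.76×10^-4 = 104 → laminar (Re < 2300)
f = 64/Re = 0.6128
h_f = f(L/D)V²/(2g) = 0.6128·(95.5/0.03710)·1.34²/(2·9.81) = 144.4 m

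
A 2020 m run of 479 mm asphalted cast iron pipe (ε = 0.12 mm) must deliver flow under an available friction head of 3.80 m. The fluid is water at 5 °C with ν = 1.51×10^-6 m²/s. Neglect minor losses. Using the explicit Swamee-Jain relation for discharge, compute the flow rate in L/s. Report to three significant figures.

Q ≈ 187 L/s

Swamee-Jain (Type II): Q = -0.965·√(gD⁵h_f/L)·ln[ε/(3.7D) + √(3.17ν²L/(gD³h_f))]
√(gD⁵h_f/L) = √(9.81·0.479⁵·3.80/2020) = 0.02157
ε/(3.7D) = 6.77×10^-5; √(3.17ν²L/(gD³h_f)) = 5.97×10^-5
Q = -0.965·0.02157·ln(1.274×10^-4) = 0.1867 m³/s
Check: V = 1.04 m/s, Re = 3.29×10^5, f = 0.01655, h_f = 3.82 m ≈ 3.80 m ✓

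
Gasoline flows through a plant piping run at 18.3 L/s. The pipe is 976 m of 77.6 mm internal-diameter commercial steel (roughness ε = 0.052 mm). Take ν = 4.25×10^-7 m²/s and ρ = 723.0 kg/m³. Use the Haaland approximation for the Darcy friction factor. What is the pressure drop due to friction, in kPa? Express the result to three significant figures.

V = 4Q/(πD²) = 4·0.0183/(π·0.0776²) = 3.869 m/s
Re = VD/ν = 3.869·0.0776/4.25×10^-7 = 7.06×10^5 → turbulent
ε/D = 0.052/77.6 = 6.70×10^-4
Haaland: f = 0.01839
h_f = f(L/D)V²/(2g) = 0.01839·(976/0.0776)·3.869²/(2·9.81) = 176.5 m
Δp = ρg·h_f = 723.0·9.81·176.5 = 1252 kPa

Δp ≈ 1250 kPa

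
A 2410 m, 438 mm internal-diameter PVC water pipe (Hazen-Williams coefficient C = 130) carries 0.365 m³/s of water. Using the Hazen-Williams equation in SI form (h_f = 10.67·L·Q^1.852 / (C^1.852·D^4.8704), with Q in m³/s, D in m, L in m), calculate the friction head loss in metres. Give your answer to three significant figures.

h_f = 10.67·2410·0.365^1.852 / (130^1.852·0.438^4.8704) = 26.96 m

h_f ≈ 27.0 m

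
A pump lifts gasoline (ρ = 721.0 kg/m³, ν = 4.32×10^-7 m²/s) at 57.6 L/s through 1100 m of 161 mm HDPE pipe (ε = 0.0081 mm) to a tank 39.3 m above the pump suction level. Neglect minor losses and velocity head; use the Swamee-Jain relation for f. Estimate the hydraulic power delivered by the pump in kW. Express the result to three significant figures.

V = 4Q/(πD²) = 2.829 m/s; Re = 1.05×10^6; ε/D = 5.03×10^-5; f = 0.01262
h_f = f(L/D)V²/2g = 35.17 m
Total head H = z + h_f = 39.3 + 35.17 = 74.47 m
P_hyd = ρgQH = 721.0·9.81·0.0576·74.47 = 30.34 kW

P_hyd ≈ 30.3 kW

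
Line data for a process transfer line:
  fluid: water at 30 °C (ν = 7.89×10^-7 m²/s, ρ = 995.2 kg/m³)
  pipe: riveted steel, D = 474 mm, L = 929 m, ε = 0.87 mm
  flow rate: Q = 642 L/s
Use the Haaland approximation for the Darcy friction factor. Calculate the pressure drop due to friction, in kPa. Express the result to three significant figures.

V = 4Q/(πD²) = 4·0.642/(π·0.474²) = 3.638 m/s
Re = VD/ν = 3.638·0.474/7.89×10^-7 = 2.19×10^6 → turbulent
ε/D = 0.87/474 = 0.00184
Haaland: f = 0.02302
h_f = f(L/D)V²/(2g) = 0.02302·(929/0.474)·3.638²/(2·9.81) = 30.44 m
Δp = ρg·h_f = 995.2·9.81·30.44 = 297.2 kPa

Δp ≈ 297 kPa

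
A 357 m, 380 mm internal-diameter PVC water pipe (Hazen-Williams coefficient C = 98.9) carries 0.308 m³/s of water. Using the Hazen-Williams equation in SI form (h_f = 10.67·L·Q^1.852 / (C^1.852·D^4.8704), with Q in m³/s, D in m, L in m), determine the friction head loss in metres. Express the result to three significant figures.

h_f ≈ 9.66 m

h_f = 10.67·357·0.308^1.852 / (98.9^1.852·0.380^4.8704) = 9.664 m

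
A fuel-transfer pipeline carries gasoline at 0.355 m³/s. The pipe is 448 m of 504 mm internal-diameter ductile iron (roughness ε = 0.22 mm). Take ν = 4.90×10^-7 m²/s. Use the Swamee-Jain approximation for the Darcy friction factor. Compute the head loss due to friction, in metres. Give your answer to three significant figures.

V = 4Q/(πD²) = 4·0.355/(π·0.504²) = 1.779 m/s
Re = VD/ν = 1.779·0.504/4.90×10^-7 = 1.83×10^6 → turbulent
ε/D = 0.22/504 = 4.37×10^-4
Swamee-Jain: f = 0.01659
h_f = f(L/D)V²/(2g) = 0.01659·(448/0.504)·1.779²/(2·9.81) = 2.380 m

h_f ≈ 2.38 m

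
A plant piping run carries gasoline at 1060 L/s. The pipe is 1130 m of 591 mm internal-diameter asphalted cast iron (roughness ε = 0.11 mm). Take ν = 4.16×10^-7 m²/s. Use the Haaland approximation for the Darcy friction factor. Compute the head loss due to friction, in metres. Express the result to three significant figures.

h_f ≈ 20.0 m

V = 4Q/(πD²) = 4·1.06/(π·0.591²) = 3.864 m/s
Re = VD/ν = 3.864·0.591/4.16×10^-7 = 5.49×10^6 → turbulent
ε/D = 0.11/591 = 1.86×10^-4
Haaland: f = 0.01374
h_f = f(L/D)V²/(2g) = 0.01374·(1130/0.591)·3.864²/(2·9.81) = 19.99 m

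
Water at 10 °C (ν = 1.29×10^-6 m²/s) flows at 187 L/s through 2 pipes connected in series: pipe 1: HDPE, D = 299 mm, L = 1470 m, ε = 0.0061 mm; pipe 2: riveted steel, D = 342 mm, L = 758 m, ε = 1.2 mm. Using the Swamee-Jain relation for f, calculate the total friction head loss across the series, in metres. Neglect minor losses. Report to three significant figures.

Pipe 1: V = 2.663 m/s, Re = 6.17×10^5, ε/D = 2.04×10^-5, f = 0.01298, h_1 = f(L/D)V²/2g = 23.06 m
Pipe 2: V = 2.036 m/s, Re = 5.40×10^5, ε/D = 0.00351, f = 0.02768, h_2 = f(L/D)V²/2g = 12.96 m
Series → Q common, losses add: H = Σh = 36.02 m

H ≈ 36.0 m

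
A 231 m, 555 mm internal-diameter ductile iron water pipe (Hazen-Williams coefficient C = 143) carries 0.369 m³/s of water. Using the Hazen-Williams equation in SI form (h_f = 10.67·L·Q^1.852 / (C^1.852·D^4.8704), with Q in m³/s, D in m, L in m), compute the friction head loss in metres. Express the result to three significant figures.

h_f ≈ 0.698 m

h_f = 10.67·231·0.369^1.852 / (143^1.852·0.555^4.8704) = 0.6976 m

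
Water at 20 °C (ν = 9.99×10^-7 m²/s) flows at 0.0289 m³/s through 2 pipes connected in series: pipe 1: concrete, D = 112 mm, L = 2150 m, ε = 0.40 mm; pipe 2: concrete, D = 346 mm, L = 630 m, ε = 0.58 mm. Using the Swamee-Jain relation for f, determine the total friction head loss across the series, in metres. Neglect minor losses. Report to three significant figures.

H ≈ 236 m

Pipe 1: V = 2.933 m/s, Re = 3.29×10^5, ε/D = 0.00357, f = 0.02800, h_1 = f(L/D)V²/2g = 235.7 m
Pipe 2: V = 0.3074 m/s, Re = 1.06×10^5, ε/D = 0.00168, f = 0.02435, h_2 = f(L/D)V²/2g = 0.2135 m
Series → Q common, losses add: H = Σh = 235.9 m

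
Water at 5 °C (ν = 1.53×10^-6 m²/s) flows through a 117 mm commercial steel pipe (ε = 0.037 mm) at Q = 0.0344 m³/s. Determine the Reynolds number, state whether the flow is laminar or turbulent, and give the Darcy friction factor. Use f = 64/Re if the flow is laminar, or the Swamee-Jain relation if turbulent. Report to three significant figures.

Re ≈ 2.45×10^5; turbulent; f ≈ 0.0175

V = 4Q/(πD²) = 3.200 m/s
Re = VD/ν = 3.200·0.117/1.53×10^-6 = 2.45×10^5
Re > 4000 → turbulent; ε/D = 3.16×10^-4
Swamee-Jain: f = 0.01751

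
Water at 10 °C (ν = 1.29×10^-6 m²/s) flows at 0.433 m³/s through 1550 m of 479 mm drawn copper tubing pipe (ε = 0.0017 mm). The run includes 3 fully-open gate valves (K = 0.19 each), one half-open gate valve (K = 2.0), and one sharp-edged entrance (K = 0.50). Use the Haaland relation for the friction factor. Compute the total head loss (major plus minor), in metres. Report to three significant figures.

V = 4Q/(πD²) = 2.403 m/s; V²/2g = 0.2943 m
Re = 8.92×10^5, ε/D = 3.55×10^-6 → f = 0.01187 (Haaland)
Major: h_f = f(L/D)·V²/2g = 0.01187·3236·0.2943 = 11.30 m
Minor: ΣK = 3.07; h_m = ΣK·V²/2g = 0.9034 m
Total H_L = 11.30 + 0.9034 = 12.20 m

H_L ≈ 12.2 m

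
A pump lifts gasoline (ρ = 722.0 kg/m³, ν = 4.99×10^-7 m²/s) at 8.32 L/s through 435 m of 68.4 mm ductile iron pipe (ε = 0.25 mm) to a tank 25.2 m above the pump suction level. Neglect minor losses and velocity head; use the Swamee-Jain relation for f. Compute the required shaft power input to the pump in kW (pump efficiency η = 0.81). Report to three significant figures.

V = 4Q/(πD²) = 2.264 m/s; Re = 3.10×10^5; ε/D = 0.00365; f = 0.02820
h_f = f(L/D)V²/2g = 46.86 m
Total head H = z + h_f = 25.2 + 46.86 = 72.06 m
P_hyd = ρgQH = 722.0·9.81·0.00832·72.06 = 4.247 kW
P_shaft = P_hyd/η = 4.247/0.81 = 5.243 kW

P_shaft ≈ 5.24 kW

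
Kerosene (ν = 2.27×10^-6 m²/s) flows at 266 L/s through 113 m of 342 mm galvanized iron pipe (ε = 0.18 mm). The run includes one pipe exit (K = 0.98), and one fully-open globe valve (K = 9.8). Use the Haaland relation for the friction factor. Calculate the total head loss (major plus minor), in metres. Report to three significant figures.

V = 4Q/(πD²) = 2.896 m/s; V²/2g = 0.4273 m
Re = 4.36×10^5, ε/D = 5.26×10^-4 → f = 0.01785 (Haaland)
Major: h_f = f(L/D)·V²/2g = 0.01785·330.4·0.4273 = 2.521 m
Minor: ΣK = 10.8; h_m = ΣK·V²/2g = 4.607 m
Total H_L = 2.521 + 4.607 = 7.127 m

H_L ≈ 7.13 m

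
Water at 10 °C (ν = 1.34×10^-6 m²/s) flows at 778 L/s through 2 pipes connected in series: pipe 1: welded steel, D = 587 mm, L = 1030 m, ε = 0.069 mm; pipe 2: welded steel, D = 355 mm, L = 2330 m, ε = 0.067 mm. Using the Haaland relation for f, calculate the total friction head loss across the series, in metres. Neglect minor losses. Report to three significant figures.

H ≈ 300 m

Pipe 1: V = 2.875 m/s, Re = 1.26×10^6, ε/D = 1.18×10^-4, f = 0.01336, h_1 = f(L/D)V²/2g = 9.879 m
Pipe 2: V = 7.860 m/s, Re = 2.08×10^6, ε/D = 1.89×10^-4, f = 0.01404, h_2 = f(L/D)V²/2g = 290.3 m
Series → Q common, losses add: H = Σh = 300.1 m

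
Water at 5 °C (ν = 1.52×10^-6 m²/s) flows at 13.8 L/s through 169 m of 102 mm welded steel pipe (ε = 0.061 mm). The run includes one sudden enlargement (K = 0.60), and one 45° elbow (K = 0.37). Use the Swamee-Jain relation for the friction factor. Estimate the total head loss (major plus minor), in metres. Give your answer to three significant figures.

H_L ≈ 5.09 m

V = 4Q/(πD²) = 1.689 m/s; V²/2g = 0.1454 m
Re = 1.13×10^5, ε/D = 5.98×10^-4 → f = 0.02053 (Swamee-Jain)
Major: h_f = f(L/D)·V²/2g = 0.02053·1657·0.1454 = 4.945 m
Minor: ΣK = 0.970; h_m = ΣK·V²/2g = 0.1410 m
Total H_L = 4.945 + 0.1410 = 5.086 m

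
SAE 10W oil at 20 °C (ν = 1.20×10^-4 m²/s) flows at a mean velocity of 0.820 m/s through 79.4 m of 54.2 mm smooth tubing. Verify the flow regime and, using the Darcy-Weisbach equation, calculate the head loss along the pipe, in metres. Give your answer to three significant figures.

Re = VD/ν = 0.820·0.05420/1.20×10^-4 = 370 → laminar (Re < 2300)
f = 64/Re = 0.1728
h_f = f(L/D)V²/(2g) = 0.1728·(79.4/0.05420)·0.820²/(2·9.81) = 8.676 m

h_f ≈ 8.68 m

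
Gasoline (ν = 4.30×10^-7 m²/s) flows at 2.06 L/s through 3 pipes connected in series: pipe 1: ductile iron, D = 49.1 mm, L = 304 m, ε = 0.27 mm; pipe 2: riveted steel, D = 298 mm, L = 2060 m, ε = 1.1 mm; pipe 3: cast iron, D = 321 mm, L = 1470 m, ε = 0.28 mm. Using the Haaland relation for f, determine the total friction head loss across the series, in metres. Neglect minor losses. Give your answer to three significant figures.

H ≈ 12.0 m

Pipe 1: V = 1.088 m/s, Re = 1.24×10^5, ε/D = 0.00550, f = 0.03197, h_1 = f(L/D)V²/2g = 11.94 m
Pipe 2: V = 0.02954 m/s, Re = 2.05×10^4, ε/D = 0.00369, f = 0.03222, h_2 = f(L/D)V²/2g = 0.009903 m
Pipe 3: V = 0.02545 m/s, Re = 1.90×10^4, ε/D = 8.72×10^-4, f = 0.02767, h_3 = f(L/D)V²/2g = 0.004184 m
Series → Q common, losses add: H = Σh = 11.96 m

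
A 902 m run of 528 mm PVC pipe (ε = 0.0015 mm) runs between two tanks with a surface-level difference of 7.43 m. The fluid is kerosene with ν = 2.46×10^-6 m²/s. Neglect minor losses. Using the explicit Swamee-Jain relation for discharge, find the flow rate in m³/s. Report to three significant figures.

Swamee-Jain (Type II): Q = -0.965·√(gD⁵h_f/L)·ln[ε/(3.7D) + √(3.17ν²L/(gD³h_f))]
√(gD⁵h_f/L) = √(9.81·0.528⁵·7.43/902) = 0.05759
ε/(3.7D) = 7.68×10^-7; √(3.17ν²L/(gD³h_f)) = 4.02×10^-5
Q = -0.965·0.05759·ln(4.093×10^-5) = 0.5615 m³/s
Check: V = 2.56 m/s, Re = 5.50×10^5, f = 0.01292, h_f = 7.40 m ≈ 7.43 m ✓

Q ≈ 0.561 m³/s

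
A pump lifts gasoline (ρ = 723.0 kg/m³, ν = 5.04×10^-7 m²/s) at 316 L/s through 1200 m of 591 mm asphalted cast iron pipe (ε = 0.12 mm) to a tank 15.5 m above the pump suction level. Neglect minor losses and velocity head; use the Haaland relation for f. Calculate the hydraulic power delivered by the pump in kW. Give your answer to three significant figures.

P_hyd ≈ 39.2 kW

V = 4Q/(πD²) = 1.152 m/s; Re = 1.35×10^6; ε/D = 2.03×10^-4; f = 0.01443
h_f = f(L/D)V²/2g = 1.982 m
Total head H = z + h_f = 15.5 + 1.982 = 17.48 m
P_hyd = ρgQH = 723.0·9.81·0.316·17.48 = 39.18 kW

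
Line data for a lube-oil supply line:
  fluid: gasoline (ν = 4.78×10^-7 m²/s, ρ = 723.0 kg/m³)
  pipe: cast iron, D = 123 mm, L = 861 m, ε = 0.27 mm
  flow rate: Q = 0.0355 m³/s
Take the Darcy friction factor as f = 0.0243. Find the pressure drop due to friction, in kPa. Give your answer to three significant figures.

Δp ≈ 549 kPa

V = 4Q/(πD²) = 4·0.0355/(π·0.123²) = 2.988 m/s
h_f = f(L/D)V²/(2g) = 0.02430·(861/0.123)·2.988²/(2·9.81) = 77.39 m
Δp = ρg·h_f = 723.0·9.81·77.39 = 548.9 kPa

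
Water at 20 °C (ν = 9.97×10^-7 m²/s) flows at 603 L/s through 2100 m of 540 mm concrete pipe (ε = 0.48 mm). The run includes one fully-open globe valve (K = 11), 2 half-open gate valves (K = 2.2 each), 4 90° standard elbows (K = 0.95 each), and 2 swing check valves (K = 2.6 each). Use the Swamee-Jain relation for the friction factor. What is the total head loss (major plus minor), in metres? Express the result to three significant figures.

H_L ≈ 35.3 m

V = 4Q/(πD²) = 2.633 m/s; V²/2g = 0.3533 m
Re = 1.43×10^6, ε/D = 8.89×10^-4 → f = 0.01939 (Swamee-Jain)
Major: h_f = f(L/D)·V²/2g = 0.01939·3889·0.3533 = 26.65 m
Minor: ΣK = 24.4; h_m = ΣK·V²/2g = 8.621 m
Total H_L = 26.65 + 8.621 = 35.27 m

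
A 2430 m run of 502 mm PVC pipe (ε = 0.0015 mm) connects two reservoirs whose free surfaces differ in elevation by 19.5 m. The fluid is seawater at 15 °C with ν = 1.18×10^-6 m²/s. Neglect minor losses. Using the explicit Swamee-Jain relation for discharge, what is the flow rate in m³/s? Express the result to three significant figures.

Q ≈ 0.519 m³/s

Swamee-Jain (Type II): Q = -0.965·√(gD⁵h_f/L)·ln[ε/(3.7D) + √(3.17ν²L/(gD³h_f))]
√(gD⁵h_f/L) = √(9.81·0.502⁵·19.5/2430) = 0.05010
ε/(3.7D) = 8.08×10^-7; √(3.17ν²L/(gD³h_f)) = 2.11×10^-5
Q = -0.965·0.05010·ln(2.186×10^-5) = 0.5188 m³/s
Check: V = 2.62 m/s, Re = 1.12×10^6, f = 0.01148, h_f = 19.5 m ≈ 19.5 m ✓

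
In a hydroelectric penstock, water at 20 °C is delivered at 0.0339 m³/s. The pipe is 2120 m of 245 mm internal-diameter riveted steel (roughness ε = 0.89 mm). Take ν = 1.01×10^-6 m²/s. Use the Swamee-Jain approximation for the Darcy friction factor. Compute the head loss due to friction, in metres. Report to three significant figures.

V = 4Q/(πD²) = 4·0.0339/(π·0.245²) = 0.7191 m/s
Re = VD/ν = 0.7191·0.245/1.01×10^-6 = 1.74×10^5 → turbulent
ε/D = 0.89/245 = 0.00363
Swamee-Jain: f = 0.02850
h_f = f(L/D)V²/(2g) = 0.02850·(2120/0.245)·0.7191²/(2·9.81) = 6.499 m

h_f ≈ 6.50 m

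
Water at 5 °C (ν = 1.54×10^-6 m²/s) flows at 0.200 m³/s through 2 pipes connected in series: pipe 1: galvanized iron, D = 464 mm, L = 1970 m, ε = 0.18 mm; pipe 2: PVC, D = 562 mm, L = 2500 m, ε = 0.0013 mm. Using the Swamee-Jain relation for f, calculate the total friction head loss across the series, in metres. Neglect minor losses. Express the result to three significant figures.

Pipe 1: V = 1.183 m/s, Re = 3.56×10^5, ε/D = 3.88×10^-4, f = 0.01742, h_1 = f(L/D)V²/2g = 5.273 m
Pipe 2: V = 0.8062 m/s, Re = 2.94×10^5, ε/D = 2.31×10^-6, f = 0.01445, h_2 = f(L/D)V²/2g = 2.130 m
Series → Q common, losses add: H = Σh = 7.403 m

H ≈ 7.40 m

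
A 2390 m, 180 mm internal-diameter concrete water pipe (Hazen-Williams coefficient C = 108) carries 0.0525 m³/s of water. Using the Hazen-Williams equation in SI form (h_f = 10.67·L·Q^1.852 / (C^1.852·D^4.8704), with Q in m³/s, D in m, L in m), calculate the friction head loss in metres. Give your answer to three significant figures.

h_f = 10.67·2390·0.0525^1.852 / (108^1.852·0.180^4.8704) = 78.98 m

h_f ≈ 79.0 m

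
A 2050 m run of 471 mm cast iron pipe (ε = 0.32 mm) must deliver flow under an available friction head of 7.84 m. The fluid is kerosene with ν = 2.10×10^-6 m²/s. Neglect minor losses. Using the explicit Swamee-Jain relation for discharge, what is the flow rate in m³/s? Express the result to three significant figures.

Swamee-Jain (Type II): Q = -0.965·√(gD⁵h_f/L)·ln[ε/(3.7D) + √(3.17ν²L/(gD³h_f))]
√(gD⁵h_f/L) = √(9.81·0.471⁵·7.84/2050) = 0.02949
ε/(3.7D) = 1.84×10^-4; √(3.17ν²L/(gD³h_f)) = 5.97×10^-5
Q = -0.965·0.02949·ln(2.433×10^-4) = 0.2368 m³/s
Check: V = 1.36 m/s, Re = 3.05×10^5, f = 0.01927, h_f = 7.90 m ≈ 7.84 m ✓

Q ≈ 0.237 m³/s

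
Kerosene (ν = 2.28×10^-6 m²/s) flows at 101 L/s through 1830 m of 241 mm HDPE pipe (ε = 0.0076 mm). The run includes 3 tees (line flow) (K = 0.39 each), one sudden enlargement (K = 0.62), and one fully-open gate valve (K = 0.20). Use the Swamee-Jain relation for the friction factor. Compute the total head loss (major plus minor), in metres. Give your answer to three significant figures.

H_L ≈ 29.7 m

V = 4Q/(πD²) = 2.214 m/s; V²/2g = 0.2499 m
Re = 2.34×10^5, ε/D = 3.15×10^-5 → f = 0.01538 (Swamee-Jain)
Major: h_f = f(L/D)·V²/2g = 0.01538·7593·0.2499 = 29.18 m
Minor: ΣK = 1.99; h_m = ΣK·V²/2g = 0.4972 m
Total H_L = 29.18 + 0.4972 = 29.68 m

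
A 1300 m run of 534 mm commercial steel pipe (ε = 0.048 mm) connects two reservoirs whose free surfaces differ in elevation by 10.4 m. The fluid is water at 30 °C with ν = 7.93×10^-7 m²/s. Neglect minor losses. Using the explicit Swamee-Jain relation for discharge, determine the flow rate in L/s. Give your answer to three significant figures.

Q ≈ 575 L/s

Swamee-Jain (Type II): Q = -0.965·√(gD⁵h_f/L)·ln[ε/(3.7D) + √(3.17ν²L/(gD³h_f))]
√(gD⁵h_f/L) = √(9.81·0.534⁵·10.4/1300) = 0.05838
ε/(3.7D) = 2.43×10^-5; √(3.17ν²L/(gD³h_f)) = 1.29×10^-5
Q = -0.965·0.05838·ln(3.721×10^-5) = 0.5745 m³/s
Check: V = 2.57 m/s, Re = 1.73×10^6, f = 0.01281, h_f = 10.5 m ≈ 10.4 m ✓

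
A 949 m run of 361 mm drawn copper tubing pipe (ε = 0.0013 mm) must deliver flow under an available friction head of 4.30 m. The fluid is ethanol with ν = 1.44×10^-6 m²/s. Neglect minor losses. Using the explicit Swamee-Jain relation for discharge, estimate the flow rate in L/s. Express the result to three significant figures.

Q ≈ 156 L/s

Swamee-Jain (Type II): Q = -0.965·√(gD⁵h_f/L)·ln[ε/(3.7D) + √(3.17ν²L/(gD³h_f))]
√(gD⁵h_f/L) = √(9.81·0.361⁵·4.30/949) = 0.01651
ε/(3.7D) = 9.73×10^-7; √(3.17ν²L/(gD³h_f)) = 5.61×10^-5
Q = -0.965·0.01651·ln(5.704×10^-5) = 0.1557 m³/s
Check: V = 1.52 m/s, Re = 3.81×10^5, f = 0.01380, h_f = 4.28 m ≈ 4.30 m ✓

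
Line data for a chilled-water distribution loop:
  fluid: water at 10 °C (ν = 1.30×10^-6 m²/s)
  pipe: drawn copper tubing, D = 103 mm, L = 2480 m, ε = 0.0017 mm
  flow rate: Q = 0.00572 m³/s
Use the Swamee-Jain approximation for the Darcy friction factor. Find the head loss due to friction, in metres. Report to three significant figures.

V = 4Q/(πD²) = 4·0.00572/(π·0.103²) = 0.6865 m/s
Re = VD/ν = 0.6865·0.103/1.30×10^-6 = 5.44×10^4 → turbulent
ε/D = 0.0017/103 = 1.65×10^-5
Swamee-Jain: f = 0.02044
h_f = f(L/D)V²/(2g) = 0.02044·(2480/0.103)·0.6865²/(2·9.81) = 11.82 m

h_f ≈ 11.8 m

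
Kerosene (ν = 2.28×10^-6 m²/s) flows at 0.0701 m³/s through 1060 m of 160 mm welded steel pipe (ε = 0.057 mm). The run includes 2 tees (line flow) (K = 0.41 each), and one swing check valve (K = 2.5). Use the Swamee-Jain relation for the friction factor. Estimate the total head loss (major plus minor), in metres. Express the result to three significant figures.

H_L ≈ 75.0 m

V = 4Q/(πD²) = 3.486 m/s; V²/2g = 0.6196 m
Re = 2.45×10^5, ε/D = 3.56×10^-4 → f = 0.01777 (Swamee-Jain)
Major: h_f = f(L/D)·V²/2g = 0.01777·6625·0.6196 = 72.93 m
Minor: ΣK = 3.32; h_m = ΣK·V²/2g = 2.057 m
Total H_L = 72.93 + 2.057 = 74.99 m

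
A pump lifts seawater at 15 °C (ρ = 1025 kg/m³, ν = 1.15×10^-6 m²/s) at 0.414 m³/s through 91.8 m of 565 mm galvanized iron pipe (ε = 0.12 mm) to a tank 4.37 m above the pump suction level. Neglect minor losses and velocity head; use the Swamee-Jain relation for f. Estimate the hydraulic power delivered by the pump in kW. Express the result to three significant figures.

V = 4Q/(πD²) = 1.651 m/s; Re = 8.11×10^5; ε/D = 2.12×10^-4; f = 0.01509
h_f = f(L/D)V²/2g = 0.3407 m
Total head H = z + h_f = 4.37 + 0.3407 = 4.711 m
P_hyd = ρgQH = 1025·9.81·0.414·4.711 = 19.61 kW

P_hyd ≈ 19.6 kW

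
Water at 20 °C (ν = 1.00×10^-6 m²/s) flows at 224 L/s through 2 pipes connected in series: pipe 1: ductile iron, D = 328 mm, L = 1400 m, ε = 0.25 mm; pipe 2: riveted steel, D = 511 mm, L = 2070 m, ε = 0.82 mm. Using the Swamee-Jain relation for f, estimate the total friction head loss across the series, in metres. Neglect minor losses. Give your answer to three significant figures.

H ≈ 34.5 m

Pipe 1: V = 2.651 m/s, Re = 8.70×10^5, ε/D = 7.62×10^-4, f = 0.01892, h_1 = f(L/D)V²/2g = 28.93 m
Pipe 2: V = 1.092 m/s, Re = 5.58×10^5, ε/D = 0.00160, f = 0.02260, h_2 = f(L/D)V²/2g = 5.567 m
Series → Q common, losses add: H = Σh = 34.50 m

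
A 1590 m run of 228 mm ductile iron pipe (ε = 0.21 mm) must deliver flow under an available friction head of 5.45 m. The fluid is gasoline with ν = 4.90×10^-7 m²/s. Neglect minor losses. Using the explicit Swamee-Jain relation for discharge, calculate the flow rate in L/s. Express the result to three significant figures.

Swamee-Jain (Type II): Q = -0.965·√(gD⁵h_f/L)·ln[ε/(3.7D) + √(3.17ν²L/(gD³h_f))]
√(gD⁵h_f/L) = √(9.81·0.228⁵·5.45/1590) = 0.004552
ε/(3.7D) = 2.49×10^-4; √(3.17ν²L/(gD³h_f)) = 4.37×10^-5
Q = -0.965·0.004552·ln(2.926×10^-4) = 0.03574 m³/s
Check: V = 0.875 m/s, Re = 4.07×10^5, f = 0.02015, h_f = 5.49 m ≈ 5.45 m ✓

Q ≈ 35.7 L/s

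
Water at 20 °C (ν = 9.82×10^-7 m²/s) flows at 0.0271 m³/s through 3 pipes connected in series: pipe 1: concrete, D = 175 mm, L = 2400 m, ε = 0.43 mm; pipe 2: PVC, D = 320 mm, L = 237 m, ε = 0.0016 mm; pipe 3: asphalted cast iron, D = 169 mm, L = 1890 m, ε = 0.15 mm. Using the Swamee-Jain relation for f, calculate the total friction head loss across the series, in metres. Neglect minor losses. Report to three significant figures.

Pipe 1: V = 1.127 m/s, Re = 2.01×10^5, ε/D = 0.00246, f = 0.02571, h_1 = f(L/D)V²/2g = 22.81 m
Pipe 2: V = 0.3370 m/s, Re = 1.10×10^5, ε/D = 5.00×10^-6, f = 0.01755, h_2 = f(L/D)V²/2g = 0.07522 m
Pipe 3: V = 1.208 m/s, Re = 2.08×10^5, ε/D = 8.88×10^-4, f = 0.02069, h_3 = f(L/D)V²/2g = 17.21 m
Series → Q common, losses add: H = Σh = 40.09 m

H ≈ 40.1 m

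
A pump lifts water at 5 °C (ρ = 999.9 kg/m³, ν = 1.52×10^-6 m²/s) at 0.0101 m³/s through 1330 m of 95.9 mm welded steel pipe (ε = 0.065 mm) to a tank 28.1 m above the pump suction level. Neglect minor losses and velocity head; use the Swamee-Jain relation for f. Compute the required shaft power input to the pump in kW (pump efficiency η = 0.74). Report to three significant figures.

P_shaft ≈ 7.73 kW

V = 4Q/(πD²) = 1.398 m/s; Re = 8.82×10^4; ε/D = 6.78×10^-4; f = 0.02146
h_f = f(L/D)V²/2g = 29.66 m
Total head H = z + h_f = 28.1 + 29.66 = 57.76 m
P_hyd = ρgQH = 999.9·9.81·0.0101·57.76 = 5.722 kW
P_shaft = P_hyd/η = 5.722/0.74 = 7.733 kW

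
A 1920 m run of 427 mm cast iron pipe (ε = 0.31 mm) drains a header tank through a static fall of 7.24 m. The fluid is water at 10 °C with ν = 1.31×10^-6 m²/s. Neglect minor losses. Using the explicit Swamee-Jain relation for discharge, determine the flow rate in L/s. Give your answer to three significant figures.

Q ≈ 184 L/s

Swamee-Jain (Type II): Q = -0.965·√(gD⁵h_f/L)·ln[ε/(3.7D) + √(3.17ν²L/(gD³h_f))]
√(gD⁵h_f/L) = √(9.81·0.427⁵·7.24/1920) = 0.02292
ε/(3.7D) = 1.96×10^-4; √(3.17ν²L/(gD³h_f)) = 4.35×10^-5
Q = -0.965·0.02292·ln(2.397×10^-4) = 0.1843 m³/s
Check: V = 1.29 m/s, Re = 4.20×10^5, f = 0.01920, h_f = 7.29 m ≈ 7.24 m ✓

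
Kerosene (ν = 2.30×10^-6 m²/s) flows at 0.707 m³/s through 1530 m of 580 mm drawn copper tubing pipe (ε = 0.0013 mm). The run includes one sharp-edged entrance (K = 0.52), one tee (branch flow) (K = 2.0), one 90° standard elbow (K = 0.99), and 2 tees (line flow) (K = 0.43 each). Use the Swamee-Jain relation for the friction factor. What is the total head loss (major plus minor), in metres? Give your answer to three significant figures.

H_L ≈ 13.6 m

V = 4Q/(πD²) = 2.676 m/s; V²/2g = 0.3650 m
Re = 6.75×10^5, ε/D = 2.24×10^-6 → f = 0.01246 (Swamee-Jain)
Major: h_f = f(L/D)·V²/2g = 0.01246·2638·0.3650 = 12.00 m
Minor: ΣK = 4.37; h_m = ΣK·V²/2g = 1.595 m
Total H_L = 12.00 + 1.595 = 13.59 m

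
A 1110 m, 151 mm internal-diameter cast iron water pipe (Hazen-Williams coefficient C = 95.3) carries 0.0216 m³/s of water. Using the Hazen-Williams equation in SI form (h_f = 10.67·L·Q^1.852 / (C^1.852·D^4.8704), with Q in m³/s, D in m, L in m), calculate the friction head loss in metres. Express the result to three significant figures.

h_f ≈ 21.0 m

h_f = 10.67·1110·0.0216^1.852 / (95.3^1.852·0.151^4.8704) = 21.01 m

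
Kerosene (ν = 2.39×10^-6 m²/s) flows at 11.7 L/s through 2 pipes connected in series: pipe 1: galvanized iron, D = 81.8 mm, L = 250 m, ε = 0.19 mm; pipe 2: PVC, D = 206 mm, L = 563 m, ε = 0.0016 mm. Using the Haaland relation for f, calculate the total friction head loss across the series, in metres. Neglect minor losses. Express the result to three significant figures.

H ≈ 20.6 m

Pipe 1: V = 2.226 m/s, Re = 7.62×10^4, ε/D = 0.00232, f = 0.02620, h_1 = f(L/D)V²/2g = 20.23 m
Pipe 2: V = 0.3510 m/s, Re = 3.03×10^4, ε/D = 7.77×10^-6, f = 0.02328, h_2 = f(L/D)V²/2g = 0.3996 m
Series → Q common, losses add: H = Σh = 20.63 m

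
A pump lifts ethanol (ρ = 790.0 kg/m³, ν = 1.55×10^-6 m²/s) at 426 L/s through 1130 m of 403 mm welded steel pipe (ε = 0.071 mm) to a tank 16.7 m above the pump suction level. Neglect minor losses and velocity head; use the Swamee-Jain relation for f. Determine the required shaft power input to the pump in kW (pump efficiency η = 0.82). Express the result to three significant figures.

P_shaft ≈ 161 kW

V = 4Q/(πD²) = 3.340 m/s; Re = 8.68×10^5; ε/D = 1.76×10^-4; f = 0.01463
h_f = f(L/D)V²/2g = 23.33 m
Total head H = z + h_f = 16.7 + 23.33 = 40.03 m
P_hyd = ρgQH = 790.0·9.81·0.426·40.03 = 132.1 kW
P_shaft = P_hyd/η = 132.1/0.82 = 161.1 kW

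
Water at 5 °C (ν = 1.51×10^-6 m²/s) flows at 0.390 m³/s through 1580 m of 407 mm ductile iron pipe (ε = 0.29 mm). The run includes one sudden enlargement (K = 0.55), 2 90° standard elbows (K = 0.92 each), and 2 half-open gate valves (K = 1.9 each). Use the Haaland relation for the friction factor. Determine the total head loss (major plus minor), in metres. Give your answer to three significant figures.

V = 4Q/(πD²) = 2.998 m/s; V²/2g = 0.4580 m
Re = 8.08×10^5, ε/D = 7.13×10^-4 → f = 0.01857 (Haaland)
Major: h_f = f(L/D)·V²/2g = 0.01857·3882·0.4580 = 33.01 m
Minor: ΣK = 6.19; h_m = ΣK·V²/2g = 2.835 m
Total H_L = 33.01 + 2.835 = 35.84 m

H_L ≈ 35.8 m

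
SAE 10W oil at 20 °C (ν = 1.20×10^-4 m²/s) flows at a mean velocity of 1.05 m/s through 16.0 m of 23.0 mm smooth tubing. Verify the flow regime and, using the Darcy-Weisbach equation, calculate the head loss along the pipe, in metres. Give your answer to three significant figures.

h_f ≈ 12.4 m

Re = VD/ν = 1.05·0.02300/1.20×10^-4 = 201 → laminar (Re < 2300)
f = 64/Re = 0.3180
h_f = f(L/D)V²/(2g) = 0.3180·(16.0/0.02300)·1.05²/(2·9.81) = 12.43 m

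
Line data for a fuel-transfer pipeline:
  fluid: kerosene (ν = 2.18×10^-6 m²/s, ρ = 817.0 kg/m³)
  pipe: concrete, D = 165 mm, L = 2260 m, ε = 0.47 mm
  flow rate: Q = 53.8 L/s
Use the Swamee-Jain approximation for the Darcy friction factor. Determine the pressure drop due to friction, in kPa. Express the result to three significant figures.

V = 4Q/(πD²) = 4·0.0538/(π·0.165²) = 2.516 m/s
Re = VD/ν = 2.516·0.165/2.18×10^-6 = 1.90×10^5 → turbulent
ε/D = 0.47/165 = 0.00285
Swamee-Jain: f = 0.02670
h_f = f(L/D)V²/(2g) = 0.02670·(2260/0.165)·2.516²/(2·9.81) = 118.0 m
Δp = ρg·h_f = 817.0·9.81·118.0 = 945.9 kPa

Δp ≈ 946 kPa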